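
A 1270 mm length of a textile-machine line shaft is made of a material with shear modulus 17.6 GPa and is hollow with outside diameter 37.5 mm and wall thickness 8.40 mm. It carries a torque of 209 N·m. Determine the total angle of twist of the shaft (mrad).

J = π(d_o⁴ − d_i⁴)/32 = π(0.0375⁴ − 0.0207⁴)/32 = 1.761×10^-7 m⁴.
θ = T·L/(G·J) = 209.0 × 1.27 / (17.6×10⁹ × 1.761×10^-7) = 0.08563 rad.

85.6 mrad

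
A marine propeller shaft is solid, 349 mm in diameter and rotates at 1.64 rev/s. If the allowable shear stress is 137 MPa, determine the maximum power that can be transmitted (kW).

J = πd⁴/32 = π(0.349)⁴/32 = 1.456×10^-3 m⁴.
T_max = τ_allow·J/r = 1.37×10^8 × 1.456×10^-3 / 0.174 = 1.143e6 N·m.
ω = 2π·1.64 = 10.30 rad/s, so P_max = T_max·ω = 1.178×10^7 W.

11800 kW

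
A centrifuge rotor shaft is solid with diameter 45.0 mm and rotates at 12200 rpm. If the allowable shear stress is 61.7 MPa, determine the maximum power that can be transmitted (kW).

1410 kW

J = πd⁴/32 = π(0.0450)⁴/32 = 4.026×10^-7 m⁴.
T_max = τ_allow·J/r = 6.17×10^7 × 4.026×10^-7 / 0.0225 = 1104 N·m.
ω = 2π·12200/60 = 1278 rad/s, so P_max = T_max·ω = 1.410×10^6 W.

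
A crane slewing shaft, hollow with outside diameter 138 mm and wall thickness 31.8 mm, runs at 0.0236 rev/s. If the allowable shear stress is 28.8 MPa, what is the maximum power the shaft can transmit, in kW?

J = π(d_o⁴ − d_i⁴)/32 = π(0.138⁴ − 0.0744⁴)/32 = 3.260×10^-5 m⁴.
T_max = τ_allow·J/r = 2.88×10^7 × 3.260×10^-5 / 0.0690 = 13610 N·m.
ω = 2π·0.0236 = 0.1483 rad/s, so P_max = T_max·ω = 2018 W.

2.02 kW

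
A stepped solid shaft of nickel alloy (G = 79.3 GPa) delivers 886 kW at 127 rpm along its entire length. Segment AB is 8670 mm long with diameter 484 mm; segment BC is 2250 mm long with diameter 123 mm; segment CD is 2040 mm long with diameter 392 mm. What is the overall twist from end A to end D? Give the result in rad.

0.0862 rad

ω = 2π·127/60 = 13.30 rad/s, so T = P/ω = 886×10³ / 13.30 = 66620 N·m.
J_AB = π(0.484)⁴/32 = 5.39×10^-3 m⁴; J_BC = π(0.123)⁴/32 = 2.25×10^-5 m⁴; J_CD = π(0.392)⁴/32 = 2.32×10^-3 m⁴.
θ = (T/G)·Σ L_i/J_i = (66620/79.3×10⁹)·(8.67/5.39×10^-3 + 2.25/2.25×10^-5 + 2.04/2.32×10^-3) = 0.08621 rad.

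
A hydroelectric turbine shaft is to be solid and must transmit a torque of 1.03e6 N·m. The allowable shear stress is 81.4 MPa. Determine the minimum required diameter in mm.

For a solid shaft τ_max = 16T/(πd³), so d = (16T/(π τ_allow))^(1/3) = (16·1.030e6/(π·8.14×10^7))^(1/3) = 0.4009 m.

401 mm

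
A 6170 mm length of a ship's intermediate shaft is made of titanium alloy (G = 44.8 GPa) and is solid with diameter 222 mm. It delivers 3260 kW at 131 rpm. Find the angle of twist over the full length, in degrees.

7.86°

ω = 2π·131/60 = 13.72 rad/s, so T = P/ω = 3260×10³ / 13.72 = 237600 N·m.
J = πd⁴/32 = π(0.222)⁴/32 = 2.385×10^-4 m⁴.
θ = T·L/(G·J) = 237600 × 6.17 / (44.8×10⁹ × 2.385×10^-4) = 0.1373 rad.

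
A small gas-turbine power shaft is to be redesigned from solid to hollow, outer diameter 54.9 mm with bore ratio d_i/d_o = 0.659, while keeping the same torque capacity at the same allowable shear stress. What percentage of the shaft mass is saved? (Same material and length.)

Equal τ_max and T ⇒ the solid shaft needs d_s³ = d_o³(1−k⁴), so d_s = 54.9·(1−0.659⁴)^(1/3) = 51.21 mm.
Area ratio A_h/A_s = d_o²(1−k²)/d_s² = (1−k²)/(1−k⁴)^(2/3) = 0.6503.
Mass saving = 1 − 0.6503 = 35.0 %.

35.0 %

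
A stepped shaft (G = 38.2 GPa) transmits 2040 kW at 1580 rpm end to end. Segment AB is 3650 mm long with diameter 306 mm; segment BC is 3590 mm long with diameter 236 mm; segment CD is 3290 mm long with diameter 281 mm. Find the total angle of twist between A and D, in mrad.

ω = 2π·1580/60 = 165.5 rad/s, so T = P/ω = 2040×10³ / 165.5 = 12330 N·m.
J_AB = π(0.306)⁴/32 = 8.61×10^-4 m⁴; J_BC = π(0.236)⁴/32 = 3.05×10^-4 m⁴; J_CD = π(0.281)⁴/32 = 6.12×10^-4 m⁴.
θ = (T/G)·Σ L_i/J_i = (12330/38.2×10⁹)·(3.65/8.61×10^-4 + 3.59/3.05×10^-4 + 3.29/6.12×10^-4) = 6.908×10^-3 rad.

6.91 mrad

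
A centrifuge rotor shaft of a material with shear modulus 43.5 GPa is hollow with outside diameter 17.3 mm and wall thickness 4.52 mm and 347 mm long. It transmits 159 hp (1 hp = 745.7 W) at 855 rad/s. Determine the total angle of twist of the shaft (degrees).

ω = 855 rad/s, so T = P/ω = 159×745.7 / 855.0 = 138.7 N·m.
J = π(d_o⁴ − d_i⁴)/32 = π(0.0173⁴ − 0.00826⁴)/32 = 8.337×10^-9 m⁴.
θ = T·L/(G·J) = 138.7 × 0.347 / (43.5×10⁹ × 8.337×10^-9) = 0.1327 rad.

7.60°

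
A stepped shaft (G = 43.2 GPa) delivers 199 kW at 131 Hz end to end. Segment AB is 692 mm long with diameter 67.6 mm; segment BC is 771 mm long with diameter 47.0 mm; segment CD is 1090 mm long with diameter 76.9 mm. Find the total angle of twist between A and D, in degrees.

ω = 2π·131 = 823.1 rad/s, so T = P/ω = 199×10³ / 823.1 = 241.8 N·m.
J_AB = π(0.0676)⁴/32 = 2.05×10^-6 m⁴; J_BC = π(0.0470)⁴/32 = 4.79×10^-7 m⁴; J_CD = π(0.0769)⁴/32 = 3.43×10^-6 m⁴.
θ = (T/G)·Σ L_i/J_i = (241.8/43.2×10⁹)·(0.692/2.05×10^-6 + 0.771/4.79×10^-7 + 1.09/3.43×10^-6) = 0.01267 rad.

0.726°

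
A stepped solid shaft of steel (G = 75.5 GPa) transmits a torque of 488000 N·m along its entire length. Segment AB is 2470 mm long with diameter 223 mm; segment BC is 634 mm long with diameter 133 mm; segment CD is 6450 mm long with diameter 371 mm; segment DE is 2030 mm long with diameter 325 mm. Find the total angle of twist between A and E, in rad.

J_AB = π(0.223)⁴/32 = 2.43×10^-4 m⁴; J_BC = π(0.133)⁴/32 = 3.07×10^-5 m⁴; J_CD = π(0.371)⁴/32 = 1.86×10^-3 m⁴; J_DE = π(0.325)⁴/32 = 1.10×10^-3 m⁴.
θ = (T/G)·Σ L_i/J_i = (488000/75.5×10⁹)·(2.47/2.43×10^-4 + 0.634/3.07×10^-5 + 6.45/1.86×10^-3 + 2.03/1.10×10^-3) = 0.2336 rad.

0.234 rad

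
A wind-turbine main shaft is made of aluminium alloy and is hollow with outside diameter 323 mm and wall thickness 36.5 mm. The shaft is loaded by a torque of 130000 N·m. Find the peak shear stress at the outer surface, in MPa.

J = π(d_o⁴ − d_i⁴)/32 = π(0.323⁴ − 0.250⁴)/32 = 6.851×10^-4 m⁴.
τ_max = T·r/J = 130000 × 0.162 / 6.851×10^-4 = 3.065×10^7 Pa.

30.6 MPa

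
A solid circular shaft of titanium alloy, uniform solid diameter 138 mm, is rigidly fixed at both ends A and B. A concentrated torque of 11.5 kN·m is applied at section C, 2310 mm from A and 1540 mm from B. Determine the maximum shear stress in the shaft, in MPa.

With uniform GJ and both ends fixed, compatibility θ_AC = θ_CB gives T_A·a = T_B·b, together with T_A + T_B = T₀.
T_A = T₀·b/(a+b) = 11500·1540/3850 = 4600 N·m; T_B = 6900 N·m.
τ in each portion: τ_AC = 8.91×10^6 Pa, τ_CB = 1.34×10^7 Pa; maximum is in CB.
τ_max = T_CB·r/J = 6900·0.0690/3.56×10^-5 = 1.337×10^7 Pa.

13.4 MPa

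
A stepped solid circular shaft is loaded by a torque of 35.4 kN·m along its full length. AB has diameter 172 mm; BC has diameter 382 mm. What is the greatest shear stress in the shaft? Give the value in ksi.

Under the same torque, τ_max = 16T/(πd³) is largest where d is smallest — segment AB (d = 172 mm).
τ_max = 16·35400/(π·(0.172)³) = 3.543×10^7 Pa.

5.14 ksi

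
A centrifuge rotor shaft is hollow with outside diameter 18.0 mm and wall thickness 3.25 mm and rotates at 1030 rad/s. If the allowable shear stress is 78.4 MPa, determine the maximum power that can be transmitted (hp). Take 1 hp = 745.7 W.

J = π(d_o⁴ − d_i⁴)/32 = π(0.0180⁴ − 0.0115⁴)/32 = 8.589×10^-9 m⁴.
T_max = τ_allow·J/r = 7.84×10^7 × 8.589×10^-9 / 0.00900 = 74.82 N·m.
ω = 1030 rad/s, so P_max = T_max·ω = 7.706×10^4 W.

103 hp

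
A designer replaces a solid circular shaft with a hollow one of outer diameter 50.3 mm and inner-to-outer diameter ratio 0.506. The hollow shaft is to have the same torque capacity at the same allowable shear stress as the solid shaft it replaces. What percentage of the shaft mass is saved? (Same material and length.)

22.2 %

Equal τ_max and T ⇒ the solid shaft needs d_s³ = d_o³(1−k⁴), so d_s = 50.3·(1−0.506⁴)^(1/3) = 49.18 mm.
Area ratio A_h/A_s = d_o²(1−k²)/d_s² = (1−k²)/(1−k⁴)^(2/3) = 0.7784.
Mass saving = 1 − 0.7784 = 22.2 %.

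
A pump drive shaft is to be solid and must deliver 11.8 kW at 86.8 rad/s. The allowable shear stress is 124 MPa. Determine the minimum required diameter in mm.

ω = 86.8 rad/s, so T = P/ω = 11.8×10³ / 86.80 = 135.9 N·m.
For a solid shaft τ_max = 16T/(πd³), so d = (16T/(π τ_allow))^(1/3) = (16·135.9/(π·1.24×10^8))^(1/3) = 0.01774 m.

17.7 mm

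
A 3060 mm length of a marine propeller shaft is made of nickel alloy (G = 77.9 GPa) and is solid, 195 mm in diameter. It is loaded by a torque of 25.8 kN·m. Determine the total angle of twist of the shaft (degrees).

0.409°

J = πd⁴/32 = π(0.195)⁴/32 = 1.420×10^-4 m⁴.
θ = T·L/(G·J) = 25800 × 3.06 / (77.9×10⁹ × 1.420×10^-4) = 7.139×10^-3 rad.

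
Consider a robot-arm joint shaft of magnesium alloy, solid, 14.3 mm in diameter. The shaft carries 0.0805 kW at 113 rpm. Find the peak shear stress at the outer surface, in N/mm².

ω = 2π·113/60 = 11.83 rad/s, so T = P/ω = 0.0805×10³ / 11.83 = 6.803 N·m.
J = πd⁴/32 = π(0.0143)⁴/32 = 4.105×10^-9 m⁴.
τ_max = T·r/J = 6.803 × 0.00715 / 4.105×10^-9 = 1.185×10^7 Pa.

11.8 N/mm²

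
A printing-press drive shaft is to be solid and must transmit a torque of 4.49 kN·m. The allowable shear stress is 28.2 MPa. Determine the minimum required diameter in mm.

93.3 mm

For a solid shaft τ_max = 16T/(πd³), so d = (16T/(π τ_allow))^(1/3) = (16·4490/(π·2.82×10^7))^(1/3) = 0.09325 m.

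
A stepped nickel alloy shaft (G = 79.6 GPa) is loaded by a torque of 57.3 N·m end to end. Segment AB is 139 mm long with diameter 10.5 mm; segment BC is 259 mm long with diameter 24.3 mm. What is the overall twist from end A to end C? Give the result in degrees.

5.12°

J_AB = π(0.0105)⁴/32 = 1.19×10^-9 m⁴; J_BC = π(0.0243)⁴/32 = 3.42×10^-8 m⁴.
θ = (T/G)·Σ L_i/J_i = (57.30/79.6×10⁹)·(0.139/1.19×10^-9 + 0.259/3.42×10^-8) = 0.08930 rad.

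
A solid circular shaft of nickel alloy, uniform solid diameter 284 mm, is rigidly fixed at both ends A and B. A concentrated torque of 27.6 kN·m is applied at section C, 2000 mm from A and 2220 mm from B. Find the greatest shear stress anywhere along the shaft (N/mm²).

With uniform GJ and both ends fixed, compatibility θ_AC = θ_CB gives T_A·a = T_B·b, together with T_A + T_B = T₀.
T_A = T₀·b/(a+b) = 27600·2220/4220 = 14520 N·m; T_B = 13080 N·m.
τ in each portion: τ_AC = 3.23×10^6 Pa, τ_CB = 2.91×10^6 Pa; maximum is in AC.
τ_max = T_AC·r/J = 14520·0.142/6.39×10^-4 = 3.228×10^6 Pa.

3.23 N/mm²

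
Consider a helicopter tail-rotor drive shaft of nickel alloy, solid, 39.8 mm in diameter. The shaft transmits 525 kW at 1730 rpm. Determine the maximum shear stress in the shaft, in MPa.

234 MPa

ω = 2π·1730/60 = 181.2 rad/s, so T = P/ω = 525×10³ / 181.2 = 2898 N·m.
J = πd⁴/32 = π(0.0398)⁴/32 = 2.463×10^-7 m⁴.
τ_max = T·r/J = 2898 × 0.0199 / 2.463×10^-7 = 2.341×10^8 Pa.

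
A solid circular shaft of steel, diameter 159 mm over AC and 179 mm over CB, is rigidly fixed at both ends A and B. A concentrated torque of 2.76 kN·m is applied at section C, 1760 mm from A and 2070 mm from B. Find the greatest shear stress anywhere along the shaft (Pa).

1.48e6 Pa

Compatibility: T_A·a/J_AC = T_B·b/J_CB with T_A + T_B = T₀.
J_AC = 6.27×10^-5 m⁴, J_CB = 1.01×10^-4 m⁴, so T_A = T₀·(J_AC/a)/((J_AC/a)+(J_CB/b)) = 1167 N·m, T_B = 1593 N·m.
τ in each portion: τ_AC = 1.48×10^6 Pa, τ_CB = 1.41×10^6 Pa; maximum is in AC.
τ_max = T_AC·r/J = 1167·0.0795/6.27×10^-5 = 1.478×10^6 Pa.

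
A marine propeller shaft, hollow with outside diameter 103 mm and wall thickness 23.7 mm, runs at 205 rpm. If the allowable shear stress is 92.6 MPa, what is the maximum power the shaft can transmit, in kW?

390 kW

J = π(d_o⁴ − d_i⁴)/32 = π(0.103⁴ − 0.0556⁴)/32 = 1.011×10^-5 m⁴.
T_max = τ_allow·J/r = 9.26×10^7 × 1.011×10^-5 / 0.0515 = 18180 N·m.
ω = 2π·205/60 = 21.47 rad/s, so P_max = T_max·ω = 3.903×10^5 W.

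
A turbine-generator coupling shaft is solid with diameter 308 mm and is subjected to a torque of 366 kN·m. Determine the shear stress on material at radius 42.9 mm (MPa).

17.8 MPa

J = πd⁴/32 = π(0.308)⁴/32 = 8.835×10^-4 m⁴.
Shear stress varies linearly with radius: τ = T·r/J = 366000 × 0.0429 / 8.835×10^-4 = 1.777×10^7 Pa.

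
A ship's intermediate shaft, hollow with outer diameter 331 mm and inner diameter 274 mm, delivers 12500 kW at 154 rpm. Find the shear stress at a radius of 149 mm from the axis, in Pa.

1.85e8 Pa

ω = 2π·154/60 = 16.13 rad/s, so T = P/ω = 12500×10³ / 16.13 = 775100 N·m.
J = π(d_o⁴ − d_i⁴)/32 = π(0.331⁴ − 0.274⁴)/32 = 6.251×10^-4 m⁴.
Shear stress varies linearly with radius: τ = T·r/J = 775100 × 0.149 / 6.251×10^-4 = 1.848×10^8 Pa.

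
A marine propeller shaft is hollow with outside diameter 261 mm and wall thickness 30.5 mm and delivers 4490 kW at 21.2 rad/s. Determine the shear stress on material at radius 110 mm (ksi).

11.3 ksi

ω = 21.2 rad/s, so T = P/ω = 4490×10³ / 21.20 = 211800 N·m.
J = π(d_o⁴ − d_i⁴)/32 = π(0.261⁴ − 0.200⁴)/32 = 2.985×10^-4 m⁴.
Shear stress varies linearly with radius: τ = T·r/J = 211800 × 0.110 / 2.985×10^-4 = 7.805×10^7 Pa.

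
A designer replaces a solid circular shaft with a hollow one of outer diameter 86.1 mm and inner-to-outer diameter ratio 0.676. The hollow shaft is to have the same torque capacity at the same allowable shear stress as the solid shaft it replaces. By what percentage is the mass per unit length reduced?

Equal τ_max and T ⇒ the solid shaft needs d_s³ = d_o³(1−k⁴), so d_s = 86.1·(1−0.676⁴)^(1/3) = 79.63 mm.
Area ratio A_h/A_s = d_o²(1−k²)/d_s² = (1−k²)/(1−k⁴)^(2/3) = 0.6348.
Mass saving = 1 − 0.6348 = 36.5 %.

36.5 %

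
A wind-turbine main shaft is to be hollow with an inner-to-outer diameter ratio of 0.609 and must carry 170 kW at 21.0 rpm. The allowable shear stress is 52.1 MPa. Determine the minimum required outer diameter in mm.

ω = 2π·21.0/60 = 2.199 rad/s, so T = P/ω = 170×10³ / 2.199 = 77300 N·m.
For a hollow shaft with d_i/d_o = 0.609: τ_max = 16T/(π d_o³ (1−k⁴)), so d_o = [16T/(π τ_allow (1−k⁴))]^(1/3) = [16·77300/(π·5.21×10^7·0.8624)]^(1/3) = 0.2062 m.

206 mm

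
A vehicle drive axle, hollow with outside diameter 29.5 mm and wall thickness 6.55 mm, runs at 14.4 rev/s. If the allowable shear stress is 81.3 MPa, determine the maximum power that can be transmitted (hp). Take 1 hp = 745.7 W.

45.0 hp

J = π(d_o⁴ − d_i⁴)/32 = π(0.0295⁴ − 0.0164⁴)/32 = 6.725×10^-8 m⁴.
T_max = τ_allow·J/r = 8.13×10^7 × 6.725×10^-8 / 0.0147 = 370.7 N·m.
ω = 2π·14.4 = 90.48 rad/s, so P_max = T_max·ω = 3.354×10^4 W.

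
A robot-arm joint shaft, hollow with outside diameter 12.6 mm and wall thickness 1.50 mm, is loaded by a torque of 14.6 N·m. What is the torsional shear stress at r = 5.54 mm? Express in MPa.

49.3 MPa

J = π(d_o⁴ − d_i⁴)/32 = π(0.0126⁴ − 0.00960⁴)/32 = 1.641×10^-9 m⁴.
Shear stress varies linearly with radius: τ = T·r/J = 14.60 × 0.00554 / 1.641×10^-9 = 4.930×10^7 Pa.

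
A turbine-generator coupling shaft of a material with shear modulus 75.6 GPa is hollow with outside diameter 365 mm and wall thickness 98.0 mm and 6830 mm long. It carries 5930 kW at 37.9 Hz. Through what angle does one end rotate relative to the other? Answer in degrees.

ω = 2π·37.9 = 238.1 rad/s, so T = P/ω = 5930×10³ / 238.1 = 24900 N·m.
J = π(d_o⁴ − d_i⁴)/32 = π(0.365⁴ − 0.169⁴)/32 = 1.662×10^-3 m⁴.
θ = T·L/(G·J) = 24900 × 6.83 / (75.6×10⁹ × 1.662×10^-3) = 1.353×10^-3 rad.

0.0775°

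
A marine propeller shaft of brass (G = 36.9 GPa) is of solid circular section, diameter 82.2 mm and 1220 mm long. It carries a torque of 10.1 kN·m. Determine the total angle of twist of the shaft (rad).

J = πd⁴/32 = π(0.0822)⁴/32 = 4.482×10^-6 m⁴.
θ = T·L/(G·J) = 10100 × 1.22 / (36.9×10⁹ × 4.482×10^-6) = 0.07450 rad.

0.0745 rad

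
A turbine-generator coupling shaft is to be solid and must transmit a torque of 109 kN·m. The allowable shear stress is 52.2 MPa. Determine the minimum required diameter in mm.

For a solid shaft τ_max = 16T/(πd³), so d = (16T/(π τ_allow))^(1/3) = (16·109000/(π·5.22×10^7))^(1/3) = 0.2199 m.

220 mm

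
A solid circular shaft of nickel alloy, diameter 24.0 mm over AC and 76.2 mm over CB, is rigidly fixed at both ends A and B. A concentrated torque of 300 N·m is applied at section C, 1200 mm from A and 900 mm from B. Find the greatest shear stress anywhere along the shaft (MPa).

Compatibility: T_A·a/J_AC = T_B·b/J_CB with T_A + T_B = T₀.
J_AC = 3.26×10^-8 m⁴, J_CB = 3.31×10^-6 m⁴, so T_A = T₀·(J_AC/a)/((J_AC/a)+(J_CB/b)) = 2.198 N·m, T_B = 297.8 N·m.
τ in each portion: τ_AC = 8.10×10^5 Pa, τ_CB = 3.43×10^6 Pa; maximum is in CB.
τ_max = T_CB·r/J = 297.8·0.0381/3.31×10^-6 = 3.428×10^6 Pa.

3.43 MPa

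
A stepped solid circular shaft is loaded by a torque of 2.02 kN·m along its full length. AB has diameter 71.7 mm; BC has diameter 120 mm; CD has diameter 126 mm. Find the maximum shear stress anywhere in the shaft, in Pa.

Under the same torque, τ_max = 16T/(πd³) is largest where d is smallest — segment AB (d = 71.7 mm).
τ_max = 16·2020/(π·(0.0717)³) = 2.791×10^7 Pa.

2.79e7 Pa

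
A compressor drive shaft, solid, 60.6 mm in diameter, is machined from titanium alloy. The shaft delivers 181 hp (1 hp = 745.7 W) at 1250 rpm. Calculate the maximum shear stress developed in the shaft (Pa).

ω = 2π·1250/60 = 130.9 rad/s, so T = P/ω = 181×745.7 / 130.9 = 1031 N·m.
J = πd⁴/32 = π(0.0606)⁴/32 = 1.324×10^-6 m⁴.
τ_max = T·r/J = 1031 × 0.0303 / 1.324×10^-6 = 2.360×10^7 Pa.

2.36e7 Pa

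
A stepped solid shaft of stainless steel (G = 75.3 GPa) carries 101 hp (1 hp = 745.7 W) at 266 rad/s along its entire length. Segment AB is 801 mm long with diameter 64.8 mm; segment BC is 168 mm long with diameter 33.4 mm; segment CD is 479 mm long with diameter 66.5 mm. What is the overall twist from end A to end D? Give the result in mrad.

7.85 mrad

ω = 266 rad/s, so T = P/ω = 101×745.7 / 266.0 = 283.1 N·m.
J_AB = π(0.0648)⁴/32 = 1.73×10^-6 m⁴; J_BC = π(0.0334)⁴/32 = 1.22×10^-7 m⁴; J_CD = π(0.0665)⁴/32 = 1.92×10^-6 m⁴.
θ = (T/G)·Σ L_i/J_i = (283.1/75.3×10⁹)·(0.801/1.73×10^-6 + 0.168/1.22×10^-7 + 0.479/1.92×10^-6) = 7.849×10^-3 rad.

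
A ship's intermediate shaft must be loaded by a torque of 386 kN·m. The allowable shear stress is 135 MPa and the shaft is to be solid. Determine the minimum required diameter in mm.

244 mm

For a solid shaft τ_max = 16T/(πd³), so d = (16T/(π τ_allow))^(1/3) = (16·386000/(π·1.35×10^8))^(1/3) = 0.2442 m.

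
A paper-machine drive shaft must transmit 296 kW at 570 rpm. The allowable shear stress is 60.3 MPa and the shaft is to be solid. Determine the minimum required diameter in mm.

ω = 2π·570/60 = 59.69 rad/s, so T = P/ω = 296×10³ / 59.69 = 4959 N·m.
For a solid shaft τ_max = 16T/(πd³), so d = (16T/(π τ_allow))^(1/3) = (16·4959/(π·6.03×10^7))^(1/3) = 0.07482 m.

74.8 mm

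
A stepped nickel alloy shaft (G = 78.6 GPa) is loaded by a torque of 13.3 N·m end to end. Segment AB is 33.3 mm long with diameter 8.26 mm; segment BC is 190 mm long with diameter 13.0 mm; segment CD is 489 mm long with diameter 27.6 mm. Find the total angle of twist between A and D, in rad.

0.0252 rad

J_AB = π(0.00826)⁴/32 = 4.57×10^-10 m⁴; J_BC = π(0.0130)⁴/32 = 2.80×10^-9 m⁴; J_CD = π(0.0276)⁴/32 = 5.70×10^-8 m⁴.
θ = (T/G)·Σ L_i/J_i = (13.30/78.6×10⁹)·(0.0333/4.57×10^-10 + 0.190/2.80×10^-9 + 0.489/5.70×10^-8) = 0.02525 rad.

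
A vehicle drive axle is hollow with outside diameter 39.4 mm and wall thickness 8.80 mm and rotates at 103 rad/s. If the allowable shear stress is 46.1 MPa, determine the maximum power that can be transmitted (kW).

51.7 kW

J = π(d_o⁴ − d_i⁴)/32 = π(0.0394⁴ − 0.0218⁴)/32 = 2.144×10^-7 m⁴.
T_max = τ_allow·J/r = 4.61×10^7 × 2.144×10^-7 / 0.0197 = 501.7 N·m.
ω = 103 rad/s, so P_max = T_max·ω = 5.168×10^4 W.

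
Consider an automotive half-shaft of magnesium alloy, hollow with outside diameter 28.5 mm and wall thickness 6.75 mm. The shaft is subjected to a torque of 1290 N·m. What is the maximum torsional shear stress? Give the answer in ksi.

44.6 ksi

J = π(d_o⁴ − d_i⁴)/32 = π(0.0285⁴ − 0.0150⁴)/32 = 5.980×10^-8 m⁴.
τ_max = T·r/J = 1290 × 0.0143 / 5.980×10^-8 = 3.074×10^8 Pa.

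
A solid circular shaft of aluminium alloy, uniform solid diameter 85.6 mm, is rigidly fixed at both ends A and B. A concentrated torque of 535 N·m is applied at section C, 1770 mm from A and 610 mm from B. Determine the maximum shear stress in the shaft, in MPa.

With uniform GJ and both ends fixed, compatibility θ_AC = θ_CB gives T_A·a = T_B·b, together with T_A + T_B = T₀.
T_A = T₀·b/(a+b) = 535.0·610/2380 = 137.1 N·m; T_B = 397.9 N·m.
τ in each portion: τ_AC = 1.11×10^6 Pa, τ_CB = 3.23×10^6 Pa; maximum is in CB.
τ_max = T_CB·r/J = 397.9·0.0428/5.27×10^-6 = 3.231×10^6 Pa.

3.23 MPa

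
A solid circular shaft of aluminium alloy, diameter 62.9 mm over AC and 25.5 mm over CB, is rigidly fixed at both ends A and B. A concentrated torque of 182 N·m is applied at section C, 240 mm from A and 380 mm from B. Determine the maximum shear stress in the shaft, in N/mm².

Compatibility: T_A·a/J_AC = T_B·b/J_CB with T_A + T_B = T₀.
J_AC = 1.54×10^-6 m⁴, J_CB = 4.15×10^-8 m⁴, so T_A = T₀·(J_AC/a)/((J_AC/a)+(J_CB/b)) = 178.9 N·m, T_B = 3.053 N·m.
τ in each portion: τ_AC = 3.66×10^6 Pa, τ_CB = 9.38×10^5 Pa; maximum is in AC.
τ_max = T_AC·r/J = 178.9·0.0314/1.54×10^-6 = 3.662×10^6 Pa.

3.66 N/mm²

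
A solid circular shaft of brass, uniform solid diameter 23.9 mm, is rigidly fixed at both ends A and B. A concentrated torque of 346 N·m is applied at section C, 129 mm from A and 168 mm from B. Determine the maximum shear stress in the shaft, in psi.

10600 psi

With uniform GJ and both ends fixed, compatibility θ_AC = θ_CB gives T_A·a = T_B·b, together with T_A + T_B = T₀.
T_A = T₀·b/(a+b) = 346.0·168/297.0 = 195.7 N·m; T_B = 150.3 N·m.
τ in each portion: τ_AC = 7.30×10^7 Pa, τ_CB = 5.61×10^7 Pa; maximum is in AC.
τ_max = T_AC·r/J = 195.7·0.0119/3.20×10^-8 = 7.301×10^7 Pa.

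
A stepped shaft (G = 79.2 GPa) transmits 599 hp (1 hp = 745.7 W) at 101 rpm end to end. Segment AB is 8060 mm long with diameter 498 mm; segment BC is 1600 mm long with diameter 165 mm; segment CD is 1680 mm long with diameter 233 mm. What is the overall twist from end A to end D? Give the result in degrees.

ω = 2π·101/60 = 10.58 rad/s, so T = P/ω = 599×745.7 / 10.58 = 42230 N·m.
J_AB = π(0.498)⁴/32 = 6.04×10^-3 m⁴; J_BC = π(0.165)⁴/32 = 7.28×10^-5 m⁴; J_CD = π(0.233)⁴/32 = 2.89×10^-4 m⁴.
θ = (T/G)·Σ L_i/J_i = (42230/79.2×10⁹)·(8.06/6.04×10^-3 + 1.60/7.28×10^-5 + 1.68/2.89×10^-4) = 0.01553 rad.

0.890°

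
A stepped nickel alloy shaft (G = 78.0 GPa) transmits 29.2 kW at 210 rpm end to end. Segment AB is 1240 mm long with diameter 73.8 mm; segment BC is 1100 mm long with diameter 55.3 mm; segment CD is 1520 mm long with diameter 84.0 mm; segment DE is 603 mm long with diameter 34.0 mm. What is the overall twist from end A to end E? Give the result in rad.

0.111 rad

ω = 2π·210/60 = 21.99 rad/s, so T = P/ω = 29.2×10³ / 21.99 = 1328 N·m.
J_AB = π(0.0738)⁴/32 = 2.91×10^-6 m⁴; J_BC = π(0.0553)⁴/32 = 9.18×10^-7 m⁴; J_CD = π(0.0840)⁴/32 = 4.89×10^-6 m⁴; J_DE = π(0.0340)⁴/32 = 1.31×10^-7 m⁴.
θ = (T/G)·Σ L_i/J_i = (1328/78.0×10⁹)·(1.24/2.91×10^-6 + 1.10/9.18×10^-7 + 1.52/4.89×10^-6 + 0.603/1.31×10^-7) = 0.1112 rad.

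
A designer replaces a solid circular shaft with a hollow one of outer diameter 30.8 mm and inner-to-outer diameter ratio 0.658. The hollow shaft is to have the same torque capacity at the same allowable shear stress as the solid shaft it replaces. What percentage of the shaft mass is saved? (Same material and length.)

Equal τ_max and T ⇒ the solid shaft needs d_s³ = d_o³(1−k⁴), so d_s = 30.8·(1−0.658⁴)^(1/3) = 28.74 mm.
Area ratio A_h/A_s = d_o²(1−k²)/d_s² = (1−k²)/(1−k⁴)^(2/3) = 0.6512.
Mass saving = 1 − 0.6512 = 34.9 %.

34.9 %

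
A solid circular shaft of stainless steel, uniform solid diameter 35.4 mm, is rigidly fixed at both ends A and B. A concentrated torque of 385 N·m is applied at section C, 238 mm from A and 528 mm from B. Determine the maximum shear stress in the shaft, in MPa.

With uniform GJ and both ends fixed, compatibility θ_AC = θ_CB gives T_A·a = T_B·b, together with T_A + T_B = T₀.
T_A = T₀·b/(a+b) = 385.0·528/766.0 = 265.4 N·m; T_B = 119.6 N·m.
τ in each portion: τ_AC = 3.05×10^7 Pa, τ_CB = 1.37×10^7 Pa; maximum is in AC.
τ_max = T_AC·r/J = 265.4·0.0177/1.54×10^-7 = 3.047×10^7 Pa.

30.5 MPa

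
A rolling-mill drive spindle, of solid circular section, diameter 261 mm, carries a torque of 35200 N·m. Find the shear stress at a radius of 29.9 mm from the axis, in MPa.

J = πd⁴/32 = π(0.261)⁴/32 = 4.556×10^-4 m⁴.
Shear stress varies linearly with radius: τ = T·r/J = 35200 × 0.0299 / 4.556×10^-4 = 2.310×10^6 Pa.

2.31 MPa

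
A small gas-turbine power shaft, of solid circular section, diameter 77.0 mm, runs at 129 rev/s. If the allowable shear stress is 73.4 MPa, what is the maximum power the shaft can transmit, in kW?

5330 kW

J = πd⁴/32 = π(0.0770)⁴/32 = 3.451×10^-6 m⁴.
T_max = τ_allow·J/r = 7.34×10^7 × 3.451×10^-6 / 0.0385 = 6580 N·m.
ω = 2π·129 = 810.5 rad/s, so P_max = T_max·ω = 5.333×10^6 W.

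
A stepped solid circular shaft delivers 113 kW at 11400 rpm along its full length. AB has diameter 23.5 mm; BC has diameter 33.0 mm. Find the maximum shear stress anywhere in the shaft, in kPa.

37100 kPa

ω = 2π·11400/60 = 1194 rad/s, so T = P/ω = 113×10³ / 1194 = 94.66 N·m.
Under the same torque, τ_max = 16T/(πd³) is largest where d is smallest — segment AB (d = 23.5 mm).
τ_max = 16·94.66/(π·(0.0235)³) = 3.715×10^7 Pa.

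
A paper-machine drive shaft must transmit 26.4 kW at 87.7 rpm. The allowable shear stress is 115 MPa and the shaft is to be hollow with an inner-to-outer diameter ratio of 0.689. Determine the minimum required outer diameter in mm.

ω = 2π·87.7/60 = 9.184 rad/s, so T = P/ω = 26.4×10³ / 9.184 = 2875 N·m.
For a hollow shaft with d_i/d_o = 0.689: τ_max = 16T/(π d_o³ (1−k⁴)), so d_o = [16T/(π τ_allow (1−k⁴))]^(1/3) = [16·2875/(π·1.15×10^8·0.7746)]^(1/3) = 0.05478 m.

54.8 mm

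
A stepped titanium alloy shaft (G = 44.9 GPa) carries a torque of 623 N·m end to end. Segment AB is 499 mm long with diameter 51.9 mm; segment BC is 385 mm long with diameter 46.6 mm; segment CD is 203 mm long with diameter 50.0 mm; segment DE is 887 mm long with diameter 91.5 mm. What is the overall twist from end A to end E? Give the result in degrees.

J_AB = π(0.0519)⁴/32 = 7.12×10^-7 m⁴; J_BC = π(0.0466)⁴/32 = 4.63×10^-7 m⁴; J_CD = π(0.0500)⁴/32 = 6.14×10^-7 m⁴; J_DE = π(0.0915)⁴/32 = 6.88×10^-6 m⁴.
θ = (T/G)·Σ L_i/J_i = (623.0/44.9×10⁹)·(0.499/7.12×10^-7 + 0.385/4.63×10^-7 + 0.203/6.14×10^-7 + 0.887/6.88×10^-6) = 0.02764 rad.

1.58°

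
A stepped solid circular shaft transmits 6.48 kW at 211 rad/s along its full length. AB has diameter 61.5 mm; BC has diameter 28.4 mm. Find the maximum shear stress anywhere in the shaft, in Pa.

6.83e6 Pa

ω = 211 rad/s, so T = P/ω = 6.48×10³ / 211.0 = 30.71 N·m.
Under the same torque, τ_max = 16T/(πd³) is largest where d is smallest — segment BC (d = 28.4 mm).
τ_max = 16·30.71/(π·(0.0284)³) = 6.828×10^6 Pa.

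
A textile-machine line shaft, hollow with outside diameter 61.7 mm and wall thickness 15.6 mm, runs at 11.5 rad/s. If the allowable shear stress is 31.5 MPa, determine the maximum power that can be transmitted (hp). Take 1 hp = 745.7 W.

J = π(d_o⁴ − d_i⁴)/32 = π(0.0617⁴ − 0.0305⁴)/32 = 1.338×10^-6 m⁴.
T_max = τ_allow·J/r = 3.15×10^7 × 1.338×10^-6 / 0.0309 = 1366 N·m.
ω = 11.5 rad/s, so P_max = T_max·ω = 1.571×10^4 W.

21.1 hp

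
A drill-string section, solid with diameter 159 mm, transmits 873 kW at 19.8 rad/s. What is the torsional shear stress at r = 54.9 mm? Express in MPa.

38.6 MPa

ω = 19.8 rad/s, so T = P/ω = 873×10³ / 19.80 = 44090 N·m.
J = πd⁴/32 = π(0.159)⁴/32 = 6.275×10^-5 m⁴.
Shear stress varies linearly with radius: τ = T·r/J = 44090 × 0.0549 / 6.275×10^-5 = 3.858×10^7 Pa.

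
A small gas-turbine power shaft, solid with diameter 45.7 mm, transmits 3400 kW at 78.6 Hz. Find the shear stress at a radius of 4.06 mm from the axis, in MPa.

ω = 2π·78.6 = 493.9 rad/s, so T = P/ω = 3400×10³ / 493.9 = 6885 N·m.
J = πd⁴/32 = π(0.0457)⁴/32 = 4.282×10^-7 m⁴.
Shear stress varies linearly with radius: τ = T·r/J = 6885 × 0.00406 / 4.282×10^-7 = 6.527×10^7 Pa.

65.3 MPa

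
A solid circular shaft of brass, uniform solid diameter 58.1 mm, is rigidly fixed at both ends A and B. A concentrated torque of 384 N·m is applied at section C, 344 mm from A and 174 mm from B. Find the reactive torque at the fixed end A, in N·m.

129 N·m

With uniform GJ and both ends fixed, compatibility θ_AC = θ_CB gives T_A·a = T_B·b, together with T_A + T_B = T₀.
T_A = T₀·b/(a+b) = 384.0·174/518.0 = 129.0 N·m; T_B = 255.0 N·m.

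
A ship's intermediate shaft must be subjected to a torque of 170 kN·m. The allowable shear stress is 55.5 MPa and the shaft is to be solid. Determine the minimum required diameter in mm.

250 mm

For a solid shaft τ_max = 16T/(πd³), so d = (16T/(π τ_allow))^(1/3) = (16·170000/(π·5.55×10^7))^(1/3) = 0.2499 m.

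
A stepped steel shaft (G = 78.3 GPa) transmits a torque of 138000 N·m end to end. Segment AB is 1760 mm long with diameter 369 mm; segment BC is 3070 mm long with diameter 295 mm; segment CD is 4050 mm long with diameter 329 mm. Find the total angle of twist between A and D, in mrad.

15.2 mrad

J_AB = π(0.369)⁴/32 = 1.82×10^-3 m⁴; J_BC = π(0.295)⁴/32 = 7.44×10^-4 m⁴; J_CD = π(0.329)⁴/32 = 1.15×10^-3 m⁴.
θ = (T/G)·Σ L_i/J_i = (138000/78.3×10⁹)·(1.76/1.82×10^-3 + 3.07/7.44×10^-4 + 4.05/1.15×10^-3) = 0.01519 rad.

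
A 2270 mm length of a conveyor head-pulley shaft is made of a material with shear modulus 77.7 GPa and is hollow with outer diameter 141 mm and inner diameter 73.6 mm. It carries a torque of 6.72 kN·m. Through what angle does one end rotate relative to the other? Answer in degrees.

0.313°

J = π(d_o⁴ − d_i⁴)/32 = π(0.141⁴ − 0.0736⁴)/32 = 3.592×10^-5 m⁴.
θ = T·L/(G·J) = 6720 × 2.27 / (77.7×10⁹ × 3.592×10^-5) = 5.465×10^-3 rad.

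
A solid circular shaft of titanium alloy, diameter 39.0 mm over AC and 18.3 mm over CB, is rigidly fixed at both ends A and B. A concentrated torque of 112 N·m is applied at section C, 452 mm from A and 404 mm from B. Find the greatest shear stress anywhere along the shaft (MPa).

Compatibility: T_A·a/J_AC = T_B·b/J_CB with T_A + T_B = T₀.
J_AC = 2.27×10^-7 m⁴, J_CB = 1.10×10^-8 m⁴, so T_A = T₀·(J_AC/a)/((J_AC/a)+(J_CB/b)) = 106.2 N·m, T_B = 5.762 N·m.
τ in each portion: τ_AC = 9.12×10^6 Pa, τ_CB = 4.79×10^6 Pa; maximum is in AC.
τ_max = T_AC·r/J = 106.2·0.0195/2.27×10^-7 = 9.121×10^6 Pa.

9.12 MPa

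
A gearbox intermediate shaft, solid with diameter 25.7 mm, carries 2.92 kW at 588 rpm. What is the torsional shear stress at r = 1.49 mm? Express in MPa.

1.65 MPa

ω = 2π·588/60 = 61.58 rad/s, so T = P/ω = 2.92×10³ / 61.58 = 47.42 N·m.
J = πd⁴/32 = π(0.0257)⁴/32 = 4.283×10^-8 m⁴.
Shear stress varies linearly with radius: τ = T·r/J = 47.42 × 0.00149 / 4.283×10^-8 = 1.650×10^6 Pa.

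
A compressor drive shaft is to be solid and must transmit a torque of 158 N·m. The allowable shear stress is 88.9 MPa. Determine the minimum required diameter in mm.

20.8 mm

For a solid shaft τ_max = 16T/(πd³), so d = (16T/(π τ_allow))^(1/3) = (16·158.0/(π·8.89×10^7))^(1/3) = 0.02084 m.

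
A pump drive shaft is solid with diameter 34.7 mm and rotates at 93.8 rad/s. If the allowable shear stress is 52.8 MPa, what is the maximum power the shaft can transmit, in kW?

J = πd⁴/32 = π(0.0347)⁴/32 = 1.423×10^-7 m⁴.
T_max = τ_allow·J/r = 5.28×10^7 × 1.423×10^-7 / 0.0174 = 433.2 N·m.
ω = 93.8 rad/s, so P_max = T_max·ω = 4.063×10^4 W.

40.6 kW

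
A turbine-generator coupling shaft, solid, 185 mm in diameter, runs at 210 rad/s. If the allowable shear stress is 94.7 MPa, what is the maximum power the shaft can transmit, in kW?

24700 kW

J = πd⁴/32 = π(0.185)⁴/32 = 1.150×10^-4 m⁴.
T_max = τ_allow·J/r = 9.47×10^7 × 1.150×10^-4 / 0.0925 = 117700 N·m.
ω = 210 rad/s, so P_max = T_max·ω = 2.472×10^7 W.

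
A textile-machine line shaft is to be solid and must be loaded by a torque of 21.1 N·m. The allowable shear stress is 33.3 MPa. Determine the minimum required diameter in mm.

14.8 mm

For a solid shaft τ_max = 16T/(πd³), so d = (16T/(π τ_allow))^(1/3) = (16·21.10/(π·3.33×10^7))^(1/3) = 0.01478 m.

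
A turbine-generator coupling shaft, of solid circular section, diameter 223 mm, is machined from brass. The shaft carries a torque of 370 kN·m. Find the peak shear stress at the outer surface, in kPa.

170000 kPa

J = πd⁴/32 = π(0.223)⁴/32 = 2.428×10^-4 m⁴.
τ_max = T·r/J = 370000 × 0.112 / 2.428×10^-4 = 1.699×10^8 Pa.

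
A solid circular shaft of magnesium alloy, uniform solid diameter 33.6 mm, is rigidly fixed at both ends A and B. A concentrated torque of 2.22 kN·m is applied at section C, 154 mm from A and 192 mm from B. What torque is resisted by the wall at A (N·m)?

1230 N·m

With uniform GJ and both ends fixed, compatibility θ_AC = θ_CB gives T_A·a = T_B·b, together with T_A + T_B = T₀.
T_A = T₀·b/(a+b) = 2220·192/346.0 = 1232 N·m; T_B = 988.1 N·m.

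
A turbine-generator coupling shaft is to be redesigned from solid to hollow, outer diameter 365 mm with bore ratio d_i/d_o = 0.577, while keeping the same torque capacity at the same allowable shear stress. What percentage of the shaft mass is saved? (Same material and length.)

Equal τ_max and T ⇒ the solid shaft needs d_s³ = d_o³(1−k⁴), so d_s = 365·(1−0.577⁴)^(1/3) = 351.0 mm.
Area ratio A_h/A_s = d_o²(1−k²)/d_s² = (1−k²)/(1−k⁴)^(2/3) = 0.7214.
Mass saving = 1 − 0.7214 = 27.9 %.

27.9 %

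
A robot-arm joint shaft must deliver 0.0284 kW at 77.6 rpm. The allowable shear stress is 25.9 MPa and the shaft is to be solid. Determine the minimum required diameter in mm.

ω = 2π·77.6/60 = 8.126 rad/s, so T = P/ω = 0.0284×10³ / 8.126 = 3.495 N·m.
For a solid shaft τ_max = 16T/(πd³), so d = (16T/(π τ_allow))^(1/3) = (16·3.495/(π·2.59×10^7))^(1/3) = 0.008825 m.

8.82 mm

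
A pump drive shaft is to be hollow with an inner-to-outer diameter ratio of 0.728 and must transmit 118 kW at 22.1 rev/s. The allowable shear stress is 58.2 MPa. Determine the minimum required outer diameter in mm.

46.9 mm

ω = 2π·22.1 = 138.9 rad/s, so T = P/ω = 118×10³ / 138.9 = 849.8 N·m.
For a hollow shaft with d_i/d_o = 0.728: τ_max = 16T/(π d_o³ (1−k⁴)), so d_o = [16T/(π τ_allow (1−k⁴))]^(1/3) = [16·849.8/(π·5.82×10^7·0.7191)]^(1/3) = 0.04694 m.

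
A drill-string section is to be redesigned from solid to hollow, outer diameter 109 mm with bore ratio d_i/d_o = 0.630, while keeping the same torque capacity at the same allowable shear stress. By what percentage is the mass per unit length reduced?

32.4 %

Equal τ_max and T ⇒ the solid shaft needs d_s³ = d_o³(1−k⁴), so d_s = 109·(1−0.630⁴)^(1/3) = 102.9 mm.
Area ratio A_h/A_s = d_o²(1−k²)/d_s² = (1−k²)/(1−k⁴)^(2/3) = 0.6761.
Mass saving = 1 − 0.6761 = 32.4 %.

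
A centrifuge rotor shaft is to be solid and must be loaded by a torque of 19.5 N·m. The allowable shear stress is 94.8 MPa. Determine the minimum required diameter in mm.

10.2 mm

For a solid shaft τ_max = 16T/(πd³), so d = (16T/(π τ_allow))^(1/3) = (16·19.50/(π·9.48×10^7))^(1/3) = 0.01016 m.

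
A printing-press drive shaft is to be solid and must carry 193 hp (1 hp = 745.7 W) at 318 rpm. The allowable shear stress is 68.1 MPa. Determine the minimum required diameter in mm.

68.6 mm

ω = 2π·318/60 = 33.30 rad/s, so T = P/ω = 193×745.7 / 33.30 = 4322 N·m.
For a solid shaft τ_max = 16T/(πd³), so d = (16T/(π τ_allow))^(1/3) = (16·4322/(π·6.81×10^7))^(1/3) = 0.06863 m.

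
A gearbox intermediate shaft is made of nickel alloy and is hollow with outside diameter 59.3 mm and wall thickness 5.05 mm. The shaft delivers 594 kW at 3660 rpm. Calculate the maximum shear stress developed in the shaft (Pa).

ω = 2π·3660/60 = 383.3 rad/s, so T = P/ω = 594×10³ / 383.3 = 1550 N·m.
J = π(d_o⁴ − d_i⁴)/32 = π(0.0593⁴ − 0.0492⁴)/32 = 6.387×10^-7 m⁴.
τ_max = T·r/J = 1550 × 0.0296 / 6.387×10^-7 = 7.194×10^7 Pa.

7.19e7 Pa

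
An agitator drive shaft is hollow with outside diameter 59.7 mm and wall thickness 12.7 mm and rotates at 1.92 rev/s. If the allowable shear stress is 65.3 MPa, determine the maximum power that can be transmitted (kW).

29.3 kW

J = π(d_o⁴ − d_i⁴)/32 = π(0.0597⁴ − 0.0343⁴)/32 = 1.111×10^-6 m⁴.
T_max = τ_allow·J/r = 6.53×10^7 × 1.111×10^-6 / 0.0299 = 2431 N·m.
ω = 2π·1.92 = 12.06 rad/s, so P_max = T_max·ω = 2.933×10^4 W.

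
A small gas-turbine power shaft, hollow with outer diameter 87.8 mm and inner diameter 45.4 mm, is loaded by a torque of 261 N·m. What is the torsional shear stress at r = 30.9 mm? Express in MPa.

J = π(d_o⁴ − d_i⁴)/32 = π(0.0878⁴ − 0.0454⁴)/32 = 5.417×10^-6 m⁴.
Shear stress varies linearly with radius: τ = T·r/J = 261.0 × 0.0309 / 5.417×10^-6 = 1.489×10^6 Pa.

1.49 MPa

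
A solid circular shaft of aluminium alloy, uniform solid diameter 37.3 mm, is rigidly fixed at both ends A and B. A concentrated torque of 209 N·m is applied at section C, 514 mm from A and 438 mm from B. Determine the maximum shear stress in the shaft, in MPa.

11.1 MPa

With uniform GJ and both ends fixed, compatibility θ_AC = θ_CB gives T_A·a = T_B·b, together with T_A + T_B = T₀.
T_A = T₀·b/(a+b) = 209.0·438/952.0 = 96.16 N·m; T_B = 112.8 N·m.
τ in each portion: τ_AC = 9.44×10^6 Pa, τ_CB = 1.11×10^7 Pa; maximum is in CB.
τ_max = T_CB·r/J = 112.8·0.0186/1.90×10^-7 = 1.107×10^7 Pa.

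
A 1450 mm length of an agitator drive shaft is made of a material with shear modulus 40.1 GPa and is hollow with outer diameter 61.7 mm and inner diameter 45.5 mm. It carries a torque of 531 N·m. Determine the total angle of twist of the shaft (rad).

J = π(d_o⁴ − d_i⁴)/32 = π(0.0617⁴ − 0.0455⁴)/32 = 1.002×10^-6 m⁴.
θ = T·L/(G·J) = 531.0 × 1.45 / (40.1×10⁹ × 1.002×10^-6) = 0.01916 rad.

0.0192 rad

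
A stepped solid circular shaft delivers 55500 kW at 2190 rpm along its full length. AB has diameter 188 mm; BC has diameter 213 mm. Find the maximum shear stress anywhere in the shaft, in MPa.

185 MPa

ω = 2π·2190/60 = 229.3 rad/s, so T = P/ω = 55500×10³ / 229.3 = 242000 N·m.
Under the same torque, τ_max = 16T/(πd³) is largest where d is smallest — segment AB (d = 188 mm).
τ_max = 16·242000/(π·(0.188)³) = 1.855×10^8 Pa.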